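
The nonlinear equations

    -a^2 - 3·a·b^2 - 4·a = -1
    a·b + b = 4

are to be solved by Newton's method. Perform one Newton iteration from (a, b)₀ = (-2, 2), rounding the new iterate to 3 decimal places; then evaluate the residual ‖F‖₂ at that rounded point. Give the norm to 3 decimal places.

25.675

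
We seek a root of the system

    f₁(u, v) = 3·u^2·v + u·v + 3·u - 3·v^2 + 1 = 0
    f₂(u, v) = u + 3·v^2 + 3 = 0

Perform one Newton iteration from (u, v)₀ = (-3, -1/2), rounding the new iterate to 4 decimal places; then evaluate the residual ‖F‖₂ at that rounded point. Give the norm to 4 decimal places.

6.2990

At (-3, -1/2): F = (-20.7500, 0.7500).
Jacobian J = [[6·u·v + v + 3, 3·u^2 + u - 6·v], [1, 6·v]].
At the point, J = [[11.5000, 27.0000], [1.0000, -3.0000]] (det J = -61.5000).
Solving J·Δ = −F gives Δ = (0.6829, 0.4776).
Then the next iterate is (u, v)₁ = (-2.3171, -0.0224).
Re-evaluating at (-2.3171, -0.0224): F = (-6.261696, 0.684405), so ‖F‖₂ = 6.2990.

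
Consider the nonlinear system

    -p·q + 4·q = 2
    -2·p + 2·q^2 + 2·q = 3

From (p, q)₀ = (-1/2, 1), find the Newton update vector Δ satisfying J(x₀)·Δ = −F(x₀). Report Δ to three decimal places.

(-2.000, -1.000)

At (-1/2, 1): F = (2.500, 2.000).
Jacobian J = [[-q, -p + 4], [-2, 4·q + 2]].
At the point, J = [[-1.000, 4.500], [-2.000, 6.000]] (det J = 3.000).
Solving J·Δ = −F gives Δ = (-2.000, -1.000).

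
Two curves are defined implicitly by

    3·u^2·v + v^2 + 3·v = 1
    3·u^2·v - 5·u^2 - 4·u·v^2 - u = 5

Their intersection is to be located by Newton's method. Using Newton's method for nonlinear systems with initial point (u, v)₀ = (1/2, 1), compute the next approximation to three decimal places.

At (1/2, 1): F = (3.750, -8.000).
Jacobian J = [[6·u·v, 3·u^2 + 2·v + 3], [6·u·v - 10·u - 4·v^2 - 1, 3·u^2 - 8·u·v]].
At the point, J = [[3.000, 5.750], [-7.000, -3.250]] (det J = 30.500).
Solving J·Δ = −F gives Δ = (-1.109, -0.074).
Then the next iterate is (u, v)₁ = (-0.609, 0.926).

(-0.609, 0.926)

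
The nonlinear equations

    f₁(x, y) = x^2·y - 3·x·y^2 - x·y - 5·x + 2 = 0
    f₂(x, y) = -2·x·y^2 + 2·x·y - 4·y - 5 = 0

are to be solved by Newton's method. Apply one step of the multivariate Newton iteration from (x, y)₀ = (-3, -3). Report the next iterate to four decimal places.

(-2.0717, -1.7669)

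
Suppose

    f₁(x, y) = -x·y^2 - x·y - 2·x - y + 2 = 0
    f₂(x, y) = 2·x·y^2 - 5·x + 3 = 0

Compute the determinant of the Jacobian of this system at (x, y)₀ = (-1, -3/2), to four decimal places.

J = [[-y^2 - y - 2, -2·x·y - x - 1], [2·y^2 - 5, 4·x·y]].
At the point, J = [[-2.7500, -3.0000], [-0.5000, 6.0000]].
det J = -18.0000.

-18.0000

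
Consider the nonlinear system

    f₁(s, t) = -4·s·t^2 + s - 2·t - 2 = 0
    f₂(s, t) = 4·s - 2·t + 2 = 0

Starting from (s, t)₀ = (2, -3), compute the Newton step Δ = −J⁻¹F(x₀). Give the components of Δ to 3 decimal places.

(-5.298, -2.596)

At (2, -3): F = (-66.000, 16.000).
Jacobian J = [[-4·t^2 + 1, -8·s·t - 2], [4, -2]].
At the point, J = [[-35.000, 46.000], [4.000, -2.000]] (det J = -114.000).
Solving J·Δ = −F gives Δ = (-5.298, -2.596).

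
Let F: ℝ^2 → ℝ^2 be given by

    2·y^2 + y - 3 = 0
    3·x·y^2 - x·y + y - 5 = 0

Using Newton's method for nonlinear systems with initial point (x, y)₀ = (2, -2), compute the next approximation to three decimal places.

At (2, -2): F = (3.000, 21.000).
Jacobian J = [[0, 4·y + 1], [3·y^2 - y, 6·x·y - x + 1]].
At the point, J = [[0.000, -7.000], [14.000, -25.000]] (det J = 98.000).
Solving J·Δ = −F gives Δ = (-0.735, 0.429).
Then the next iterate is (x, y)₁ = (1.265, -1.571).

(1.265, -1.571)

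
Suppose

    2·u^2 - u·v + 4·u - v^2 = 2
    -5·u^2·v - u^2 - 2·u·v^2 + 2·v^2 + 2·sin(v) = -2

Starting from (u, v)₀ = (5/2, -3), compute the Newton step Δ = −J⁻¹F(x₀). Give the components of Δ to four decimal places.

At (5/2, -3): F = (19.0000, 62.217760).
Jacobian J = [[4·u - v + 4, -u - 2·v], [-10·u·v - 2·u - 2·v^2, -5·u^2 - 4·u·v + 4·v + 2·cos(v)]].
At the point, J = [[17.0000, 3.5000], [52.0000, -15.229985]] (det J = -440.909745).
Solving J·Δ = −F gives Δ = (-1.1502, 0.1581).

(-1.1502, 0.1581)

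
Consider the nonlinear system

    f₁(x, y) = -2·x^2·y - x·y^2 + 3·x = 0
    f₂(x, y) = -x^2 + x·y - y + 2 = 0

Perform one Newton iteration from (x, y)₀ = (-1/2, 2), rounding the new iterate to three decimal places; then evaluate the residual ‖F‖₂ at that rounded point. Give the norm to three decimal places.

0.210

At (-1/2, 2): F = (-0.500, -1.250).
Jacobian J = [[-4·x·y - y^2 + 3, -2·x^2 - 2·x·y], [-2·x + y, x - 1]].
At the point, J = [[3.000, 1.500], [3.000, -1.500]] (det J = -9.000).
Solving J·Δ = −F gives Δ = (0.292, -0.250).
Then the next iterate is (x, y)₁ = (-0.208, 1.750).
Re-evaluating at (-0.208, 1.750): F = (-0.13842, -0.15726), so ‖F‖₂ = 0.210.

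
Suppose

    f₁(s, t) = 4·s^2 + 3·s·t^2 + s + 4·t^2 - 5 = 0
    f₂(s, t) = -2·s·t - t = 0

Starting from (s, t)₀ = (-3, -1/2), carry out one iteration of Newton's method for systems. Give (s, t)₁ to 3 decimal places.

At (-3, -1/2): F = (26.750, -2.500).
Jacobian J = [[8·s + 3·t^2 + 1, 6·s·t + 8·t], [-2·t, -2·s - 1]].
At the point, J = [[-22.250, 5.000], [1.000, 5.000]] (det J = -116.250).
Solving J·Δ = −F gives Δ = (1.258, 0.248).
Then the next iterate is (s, t)₁ = (-1.742, -0.252).

(-1.742, -0.252)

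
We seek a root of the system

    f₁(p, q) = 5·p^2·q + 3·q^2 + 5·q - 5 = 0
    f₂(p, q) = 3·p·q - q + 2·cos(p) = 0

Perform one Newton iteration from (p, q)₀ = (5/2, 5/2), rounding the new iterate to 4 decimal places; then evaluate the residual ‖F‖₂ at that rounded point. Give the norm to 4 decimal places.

41.3568

At (5/2, 5/2): F = (104.3750, 14.647713).
Jacobian J = [[10·p·q, 5·p^2 + 6·q + 5], [3·q - 2·sin(p), 3·p - 1]].
At the point, J = [[62.5000, 51.2500], [6.303056, 6.5000]] (det J = 83.218395).
Solving J·Δ = −F gives Δ = (0.8683, -3.0955).
Then the next iterate is (p, q)₁ = (3.3683, -0.5955).
Re-evaluating at (3.3683, -0.5955): F = (-40.694701, -7.370791), so ‖F‖₂ = 41.3568.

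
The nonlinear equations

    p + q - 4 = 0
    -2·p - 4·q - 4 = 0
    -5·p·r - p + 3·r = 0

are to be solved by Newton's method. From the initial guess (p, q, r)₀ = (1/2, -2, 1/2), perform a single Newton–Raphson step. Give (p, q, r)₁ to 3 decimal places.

(10.000, -6.000, 67.500)

At (1/2, -2, 1/2): F = (-5.500, 3.000, -0.250).
Jacobian J = [[1, 1, 0], [-2, -4, 0], [-5·r - 1, 0, -5·p + 3]].
At the point, J = [[1.000, 1.000, 0.000], [-2.000, -4.000, 0.000], [-3.500, 0.000, 0.500]] (det J = -1.000).
Solving J·Δ = −F gives Δ = (9.500, -4.000, 67.000).
Then the next iterate is (p, q, r)₁ = (10.000, -6.000, 67.500).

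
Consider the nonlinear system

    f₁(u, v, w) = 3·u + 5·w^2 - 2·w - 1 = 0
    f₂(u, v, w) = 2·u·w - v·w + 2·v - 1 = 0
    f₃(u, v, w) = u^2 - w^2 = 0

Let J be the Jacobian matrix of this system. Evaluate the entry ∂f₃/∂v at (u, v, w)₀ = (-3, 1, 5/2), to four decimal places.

0.0000

∂f₃/∂v = 0.
At (-3, 1, 5/2) this is 0.0000.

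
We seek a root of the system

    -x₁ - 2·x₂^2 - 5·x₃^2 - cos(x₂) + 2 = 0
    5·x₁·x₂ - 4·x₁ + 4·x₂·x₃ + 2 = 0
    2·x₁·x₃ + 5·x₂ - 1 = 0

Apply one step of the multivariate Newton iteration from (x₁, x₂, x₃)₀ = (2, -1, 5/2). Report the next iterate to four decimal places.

At (2, -1, 5/2): F = (-33.790302, -26.0000, 4.0000).
Jacobian J = [[-1, -4·x₂ + sin(x₂), -10·x₃], [5·x₂ - 4, 5·x₁ + 4·x₃, 4·x₂], [2·x₃, 5, 2·x₁]].
At the point, J = [[-1.0000, 3.158529, -25.0000], [-9.0000, 20.0000, -4.0000], [5.0000, 5.0000, 4.0000]] (det J = 3575.536464).
Solving J·Δ = −F gives Δ = (-0.6010, 0.7838, -1.2285).
Then the next iterate is (x₁, x₂, x₃)₁ = (1.3990, -0.2162, 1.2715).

(1.3990, -0.2162, 1.2715)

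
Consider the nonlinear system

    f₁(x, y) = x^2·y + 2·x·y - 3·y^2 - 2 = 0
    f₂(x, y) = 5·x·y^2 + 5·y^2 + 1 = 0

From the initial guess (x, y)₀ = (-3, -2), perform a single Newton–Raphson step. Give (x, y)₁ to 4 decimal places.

(7.7500, -6.4000)

At (-3, -2): F = (-20.0000, -39.0000).
Jacobian J = [[2·x·y + 2·y, x^2 + 2·x - 6·y], [5·y^2, 10·x·y + 10·y]].
At the point, J = [[8.0000, 15.0000], [20.0000, 40.0000]] (det J = 20.0000).
Solving J·Δ = −F gives Δ = (10.7500, -4.4000).
Then the next iterate is (x, y)₁ = (7.7500, -6.4000).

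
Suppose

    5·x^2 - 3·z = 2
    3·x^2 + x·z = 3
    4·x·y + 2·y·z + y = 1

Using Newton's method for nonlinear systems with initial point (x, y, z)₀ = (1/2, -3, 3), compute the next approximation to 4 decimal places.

(0.8476, -1.2060, 0.3293)

At (1/2, -3, 3): F = (-9.7500, -0.7500, -28.0000).
Jacobian J = [[10·x, 0, -3], [6·x + z, 0, x], [4·y, 4·x + 2·z + 1, 2·y]].
At the point, J = [[5.0000, 0.0000, -3.0000], [6.0000, 0.0000, 0.5000], [-12.0000, 9.0000, -6.0000]] (det J = -184.5000).
Solving J·Δ = −F gives Δ = (0.3476, 1.7940, -2.6707).
Then the next iterate is (x, y, z)₁ = (0.8476, -1.2060, 0.3293).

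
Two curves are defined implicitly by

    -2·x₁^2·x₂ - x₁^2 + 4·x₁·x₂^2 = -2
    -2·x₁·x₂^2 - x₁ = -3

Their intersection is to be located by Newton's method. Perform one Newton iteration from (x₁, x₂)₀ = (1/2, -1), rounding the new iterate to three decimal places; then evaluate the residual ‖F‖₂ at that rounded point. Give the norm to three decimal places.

298.983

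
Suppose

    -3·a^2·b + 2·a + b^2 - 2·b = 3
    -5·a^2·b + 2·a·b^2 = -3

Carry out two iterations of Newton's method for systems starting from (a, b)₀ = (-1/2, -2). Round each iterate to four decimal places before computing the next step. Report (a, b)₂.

(0.1433, -1.2667)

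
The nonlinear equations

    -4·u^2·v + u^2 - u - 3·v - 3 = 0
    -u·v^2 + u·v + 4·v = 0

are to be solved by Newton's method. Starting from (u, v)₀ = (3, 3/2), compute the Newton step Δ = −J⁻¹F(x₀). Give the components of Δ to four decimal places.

(-7.8550, 4.8206)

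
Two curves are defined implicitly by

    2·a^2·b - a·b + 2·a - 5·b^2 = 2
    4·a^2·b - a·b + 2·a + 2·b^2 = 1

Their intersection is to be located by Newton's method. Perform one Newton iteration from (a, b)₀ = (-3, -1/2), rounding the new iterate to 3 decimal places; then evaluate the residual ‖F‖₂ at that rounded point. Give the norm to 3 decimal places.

27.744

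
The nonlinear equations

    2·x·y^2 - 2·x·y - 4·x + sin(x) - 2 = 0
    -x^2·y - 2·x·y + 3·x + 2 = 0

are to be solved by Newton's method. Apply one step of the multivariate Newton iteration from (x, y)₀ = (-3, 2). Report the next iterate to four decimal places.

(-1.8676, 1.8188)

At (-3, 2): F = (-2.141120, -13.0000).
Jacobian J = [[2·y^2 - 2·y + cos(x) - 4, 4·x·y - 2·x], [-2·x·y - 2·y + 3, -x^2 - 2·x]].
At the point, J = [[-0.989992, -18.0000], [11.0000, -3.0000]] (det J = 200.969977).
Solving J·Δ = −F gives Δ = (1.1324, -0.1812).
Then the next iterate is (x, y)₁ = (-1.8676, 1.8188).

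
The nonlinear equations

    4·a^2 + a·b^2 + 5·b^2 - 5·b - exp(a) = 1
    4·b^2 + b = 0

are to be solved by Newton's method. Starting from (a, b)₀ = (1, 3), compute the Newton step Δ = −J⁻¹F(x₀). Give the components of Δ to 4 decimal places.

At (1, 3): F = (39.281718, 39.0000).
Jacobian J = [[8·a + b^2 - exp(a), 2·a·b + 10·b - 5], [0, 8·b + 1]].
At the point, J = [[14.281718, 31.0000], [0.0000, 25.0000]] (det J = 357.042954).
Solving J·Δ = −F gives Δ = (0.6357, -1.5600).

(0.6357, -1.5600)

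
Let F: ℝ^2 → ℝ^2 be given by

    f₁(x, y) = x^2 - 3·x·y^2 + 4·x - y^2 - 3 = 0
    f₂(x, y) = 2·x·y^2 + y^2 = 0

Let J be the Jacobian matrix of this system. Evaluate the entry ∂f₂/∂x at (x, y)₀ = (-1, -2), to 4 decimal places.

8.0000

∂f₂/∂x = 2·y^2.
At (-1, -2) this is 8.0000.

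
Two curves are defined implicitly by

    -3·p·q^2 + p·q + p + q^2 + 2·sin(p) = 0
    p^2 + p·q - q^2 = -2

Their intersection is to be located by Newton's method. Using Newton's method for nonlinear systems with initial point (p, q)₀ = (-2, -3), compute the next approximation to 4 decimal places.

At (-2, -3): F = (65.181405, 3.0000).
Jacobian J = [[-3·q^2 + q + 2·cos(p) + 1, -6·p·q + p + 2·q], [2·p + q, p - 2·q]].
At the point, J = [[-29.832294, -44.0000], [-7.0000, 4.0000]] (det J = -427.329175).
Solving J·Δ = −F gives Δ = (0.9190, 0.8583).
Then the next iterate is (p, q)₁ = (-1.0810, -2.1417).

(-1.0810, -2.1417)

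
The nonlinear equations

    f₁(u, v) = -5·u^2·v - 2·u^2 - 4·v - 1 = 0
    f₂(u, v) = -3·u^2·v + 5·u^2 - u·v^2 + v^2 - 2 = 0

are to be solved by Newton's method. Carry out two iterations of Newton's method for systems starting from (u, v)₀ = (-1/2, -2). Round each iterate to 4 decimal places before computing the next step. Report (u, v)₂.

At (-1/2, -2): F = (9.0000, 6.7500).
Jacobian J = [[-10·u·v - 4·u, -5·u^2 - 4], [-6·u·v + 10·u - v^2, -3·u^2 - 2·u·v + 2·v]].
At the point, J = [[-8.0000, -5.2500], [-15.0000, -6.7500]] (det J = -24.7500).
Solving J·Δ = −F gives Δ = (-1.0227, 3.2727).
Then the next iterate is (u, v)₁ = (-1.5227, 1.2727).
Round to (-1.5227, 1.2727) and repeat: F = (-25.482539, 4.826553), J = [[25.470203, -15.593076], [-5.219124, -0.534565]].
Δ = (0.9356, -0.1059), so (u, v)₂ = (-0.5871, 1.1668).

(-0.5871, 1.1668)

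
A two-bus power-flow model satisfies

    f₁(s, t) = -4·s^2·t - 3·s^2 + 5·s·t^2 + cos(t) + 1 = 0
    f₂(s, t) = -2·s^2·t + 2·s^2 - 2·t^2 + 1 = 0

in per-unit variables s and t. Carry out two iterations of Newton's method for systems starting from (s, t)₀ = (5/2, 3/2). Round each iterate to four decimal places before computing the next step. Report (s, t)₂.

(1.0989, 0.9788)

At (5/2, 3/2): F = (-27.054263, -9.7500).
Jacobian J = [[-8·s·t - 6·s + 5·t^2, -4·s^2 + 10·s·t - sin(t)], [-4·s·t + 4·s, -2·s^2 - 4·t]].
At the point, J = [[-33.7500, 11.502505], [-5.0000, -18.5000]] (det J = 681.887525).
Solving J·Δ = −F gives Δ = (-0.8985, -0.2842).
Then the next iterate is (s, t)₁ = (1.6015, 1.2158).
Round to (1.6015, 1.2158) and repeat: F = (-6.983523, -3.063308), J = [[-17.794981, 8.274180], [-1.382415, -9.992804]].
Δ = (-0.5026, -0.2370), so (s, t)₂ = (1.0989, 0.9788).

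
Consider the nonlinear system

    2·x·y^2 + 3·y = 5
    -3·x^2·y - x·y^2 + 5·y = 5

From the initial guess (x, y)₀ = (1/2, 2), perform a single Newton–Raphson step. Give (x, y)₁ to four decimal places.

At (1/2, 2): F = (5.0000, 1.5000).
Jacobian J = [[2·y^2, 4·x·y + 3], [-6·x·y - y^2, -3·x^2 - 2·x·y + 5]].
At the point, J = [[8.0000, 7.0000], [-10.0000, 2.2500]] (det J = 88.0000).
Solving J·Δ = −F gives Δ = (-0.0085, -0.7045).
Then the next iterate is (x, y)₁ = (0.4915, 1.2955).

(0.4915, 1.2955)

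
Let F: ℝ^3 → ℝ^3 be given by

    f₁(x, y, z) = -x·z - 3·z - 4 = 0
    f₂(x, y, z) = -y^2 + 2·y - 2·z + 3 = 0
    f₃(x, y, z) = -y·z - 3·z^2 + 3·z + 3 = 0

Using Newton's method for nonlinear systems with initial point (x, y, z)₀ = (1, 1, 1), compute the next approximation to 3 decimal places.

(-11.000, -1.000, 2.000)

At (1, 1, 1): F = (-8.000, 2.000, 2.000).
Jacobian J = [[-z, 0, -x - 3], [0, -2·y + 2, -2], [0, -z, -y - 6·z + 3]].
At the point, J = [[-1.000, 0.000, -4.000], [0.000, 0.000, -2.000], [0.000, -1.000, -4.000]] (det J = 2.000).
Solving J·Δ = −F gives Δ = (-12.000, -2.000, 1.000).
Then the next iterate is (x, y, z)₁ = (-11.000, -1.000, 2.000).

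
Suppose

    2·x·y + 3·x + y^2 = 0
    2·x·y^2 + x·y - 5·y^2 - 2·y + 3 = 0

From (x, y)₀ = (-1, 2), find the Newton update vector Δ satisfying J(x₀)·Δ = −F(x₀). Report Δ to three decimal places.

(0.654, -0.789)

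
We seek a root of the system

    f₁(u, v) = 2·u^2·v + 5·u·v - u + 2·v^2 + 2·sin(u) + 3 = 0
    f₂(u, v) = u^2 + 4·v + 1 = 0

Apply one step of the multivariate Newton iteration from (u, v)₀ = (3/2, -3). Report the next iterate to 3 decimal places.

(1.072, -0.491)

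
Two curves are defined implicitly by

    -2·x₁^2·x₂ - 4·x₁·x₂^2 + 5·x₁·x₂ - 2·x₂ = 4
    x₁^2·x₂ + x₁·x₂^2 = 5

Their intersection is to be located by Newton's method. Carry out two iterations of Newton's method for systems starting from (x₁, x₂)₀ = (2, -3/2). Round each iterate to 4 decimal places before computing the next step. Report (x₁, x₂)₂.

At (2, -3/2): F = (-22.0000, -6.5000).
Jacobian J = [[-4·x₁·x₂ - 4·x₂^2 + 5·x₂, -2·x₁^2 - 8·x₁·x₂ + 5·x₁ - 2], [2·x₁·x₂ + x₂^2, x₁^2 + 2·x₁·x₂]].
At the point, J = [[-4.5000, 24.0000], [-3.7500, -2.0000]] (det J = 99.0000).
Solving J·Δ = −F gives Δ = (-2.0202, 0.5379).
Then the next iterate is (x₁, x₂)₁ = (-0.0202, -0.9621).
Round to (-0.0202, -0.9621) and repeat: F = (-1.903051, -5.019090), J = [[-8.590783, -2.257291], [0.964505, 0.039277]].
Δ = (6.1988, -24.4345), so (x₁, x₂)₂ = (6.1786, -25.3966).

(6.1786, -25.3966)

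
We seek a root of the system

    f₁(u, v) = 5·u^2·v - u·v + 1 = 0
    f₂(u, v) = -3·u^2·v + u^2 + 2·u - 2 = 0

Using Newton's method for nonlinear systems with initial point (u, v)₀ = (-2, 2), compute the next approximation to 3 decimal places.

At (-2, 2): F = (45.000, -26.000).
Jacobian J = [[10·u·v - v, 5·u^2 - u], [-6·u·v + 2·u + 2, -3·u^2]].
At the point, J = [[-42.000, 22.000], [22.000, -12.000]] (det J = 20.000).
Solving J·Δ = −F gives Δ = (-1.600, -5.100).
Then the next iterate is (u, v)₁ = (-3.600, -3.100).

(-3.600, -3.100)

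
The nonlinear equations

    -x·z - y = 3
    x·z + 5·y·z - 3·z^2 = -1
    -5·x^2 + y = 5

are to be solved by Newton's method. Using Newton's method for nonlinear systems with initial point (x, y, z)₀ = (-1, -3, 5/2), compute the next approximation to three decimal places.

(1.007, -10.068, -2.051)

At (-1, -3, 5/2): F = (2.500, -57.750, -13.000).
Jacobian J = [[-z, -1, -x], [z, 5·z, x + 5·y - 6·z], [-10·x, 1, 0]].
At the point, J = [[-2.500, -1.000, 1.000], [2.500, 12.500, -31.000], [10.000, 1.000, 0.000]] (det J = 110.000).
Solving J·Δ = −F gives Δ = (2.007, -7.068, -4.551).
Then the next iterate is (x, y, z)₁ = (1.007, -10.068, -2.051).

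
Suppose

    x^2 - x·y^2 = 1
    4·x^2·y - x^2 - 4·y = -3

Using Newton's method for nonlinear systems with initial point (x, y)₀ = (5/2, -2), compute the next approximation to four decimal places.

At (5/2, -2): F = (-4.7500, -45.2500).
Jacobian J = [[2·x - y^2, -2·x·y], [8·x·y - 2·x, 4·x^2 - 4]].
At the point, J = [[1.0000, 10.0000], [-45.0000, 21.0000]] (det J = 471.0000).
Solving J·Δ = −F gives Δ = (-0.7489, 0.5499).
Then the next iterate is (x, y)₁ = (1.7511, -1.4501).

(1.7511, -1.4501)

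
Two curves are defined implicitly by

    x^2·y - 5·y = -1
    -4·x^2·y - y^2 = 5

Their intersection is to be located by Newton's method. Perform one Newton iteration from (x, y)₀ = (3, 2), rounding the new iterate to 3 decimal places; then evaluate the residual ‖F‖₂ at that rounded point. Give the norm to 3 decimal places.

At (3, 2): F = (9.000, -81.000).
Jacobian J = [[2·x·y, x^2 - 5], [-8·x·y, -4·x^2 - 2·y]].
At the point, J = [[12.000, 4.000], [-48.000, -40.000]] (det J = -288.000).
Solving J·Δ = −F gives Δ = (-0.125, -1.875).
Then the next iterate is (x, y)₁ = (2.875, 0.125).
Re-evaluating at (2.875, 0.125): F = (1.40820, -9.14844), so ‖F‖₂ = 9.256.

9.256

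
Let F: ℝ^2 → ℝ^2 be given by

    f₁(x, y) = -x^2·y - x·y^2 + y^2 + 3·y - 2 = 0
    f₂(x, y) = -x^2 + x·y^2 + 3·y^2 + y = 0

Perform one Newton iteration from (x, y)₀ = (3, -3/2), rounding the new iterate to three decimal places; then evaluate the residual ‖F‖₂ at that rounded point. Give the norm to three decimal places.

0.632

At (3, -3/2): F = (2.500, 3.000).
Jacobian J = [[-2·x·y - y^2, -x^2 - 2·x·y + 2·y + 3], [-2·x + y^2, 2·x·y + 6·y + 1]].
At the point, J = [[6.750, 0.000], [-3.750, -17.000]] (det J = -114.750).
Solving J·Δ = −F gives Δ = (-0.370, 0.258).
Then the next iterate is (x, y)₁ = (2.630, -1.242).
Re-evaluating at (2.630, -1.242): F = (0.35041, 0.52574), so ‖F‖₂ = 0.632.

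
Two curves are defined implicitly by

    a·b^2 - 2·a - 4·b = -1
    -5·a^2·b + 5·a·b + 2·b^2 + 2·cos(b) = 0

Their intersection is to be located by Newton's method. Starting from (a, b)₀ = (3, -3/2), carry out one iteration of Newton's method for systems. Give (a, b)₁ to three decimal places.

(2.203, -0.919)

At (3, -3/2): F = (7.750, 49.64147).
Jacobian J = [[b^2 - 2, 2·a·b - 4], [-10·a·b + 5·b, -5·a^2 + 5·a + 4·b - 2·sin(b)]].
At the point, J = [[0.250, -13.000], [37.500, -34.00501]] (det J = 478.99875).
Solving J·Δ = −F gives Δ = (-0.797, 0.581).
Then the next iterate is (a, b)₁ = (2.203, -0.919).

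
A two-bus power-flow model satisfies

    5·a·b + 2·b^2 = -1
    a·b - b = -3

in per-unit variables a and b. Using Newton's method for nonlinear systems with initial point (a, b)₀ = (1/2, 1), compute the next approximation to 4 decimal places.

At (1/2, 1): F = (5.5000, 2.5000).
Jacobian J = [[5·b, 5·a + 4·b], [b, a - 1]].
At the point, J = [[5.0000, 6.5000], [1.0000, -0.5000]] (det J = -9.0000).
Solving J·Δ = −F gives Δ = (-2.1111, 0.7778).
Then the next iterate is (a, b)₁ = (-1.6111, 1.7778).

(-1.6111, 1.7778)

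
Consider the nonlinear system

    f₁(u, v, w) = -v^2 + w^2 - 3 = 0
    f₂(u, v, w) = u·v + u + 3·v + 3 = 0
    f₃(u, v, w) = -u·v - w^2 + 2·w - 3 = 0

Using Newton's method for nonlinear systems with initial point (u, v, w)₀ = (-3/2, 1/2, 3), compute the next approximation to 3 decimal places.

At (-3/2, 1/2, 3): F = (5.750, 2.250, -5.250).
Jacobian J = [[0, -2·v, 2·w], [v + 1, u + 3, 0], [-v, -u, -2·w + 2]].
At the point, J = [[0.000, -1.000, 6.000], [1.500, 1.500, 0.000], [-0.500, 1.500, -4.000]] (det J = 12.000).
Solving J·Δ = −F gives Δ = (-2.000, 0.500, -0.875).
Then the next iterate is (u, v, w)₁ = (-3.500, 1.000, 2.125).

(-3.500, 1.000, 2.125)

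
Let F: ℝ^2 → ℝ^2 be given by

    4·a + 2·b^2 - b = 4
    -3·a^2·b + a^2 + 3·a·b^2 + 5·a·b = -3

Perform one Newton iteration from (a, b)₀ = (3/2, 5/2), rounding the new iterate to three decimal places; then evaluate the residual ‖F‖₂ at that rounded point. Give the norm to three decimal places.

58.500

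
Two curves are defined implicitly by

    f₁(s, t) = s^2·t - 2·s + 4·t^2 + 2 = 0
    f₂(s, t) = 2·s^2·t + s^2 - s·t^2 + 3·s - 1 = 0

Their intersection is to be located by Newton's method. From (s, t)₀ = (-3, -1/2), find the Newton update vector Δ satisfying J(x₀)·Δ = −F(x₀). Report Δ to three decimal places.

At (-3, -1/2): F = (4.500, -9.250).
Jacobian J = [[2·s·t - 2, s^2 + 8·t], [4·s·t + 2·s - t^2 + 3, 2·s^2 - 2·s·t]].
At the point, J = [[1.000, 5.000], [2.750, 15.000]] (det J = 1.250).
Solving J·Δ = −F gives Δ = (-91.000, 17.300).

(-91.000, 17.300)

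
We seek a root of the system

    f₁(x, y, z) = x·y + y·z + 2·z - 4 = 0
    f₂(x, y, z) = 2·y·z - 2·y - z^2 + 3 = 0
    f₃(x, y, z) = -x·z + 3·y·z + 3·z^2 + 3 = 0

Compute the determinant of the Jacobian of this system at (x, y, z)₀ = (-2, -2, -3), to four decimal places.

-418.0000

J = [[y, x + z, y + 2], [0, 2·z - 2, 2·y - 2·z], [-z, 3·z, -x + 3·y + 6·z]].
At the point, J = [[-2.0000, -5.0000, 0.0000], [0.0000, -8.0000, 2.0000], [3.0000, -9.0000, -22.0000]].
det J = -418.0000.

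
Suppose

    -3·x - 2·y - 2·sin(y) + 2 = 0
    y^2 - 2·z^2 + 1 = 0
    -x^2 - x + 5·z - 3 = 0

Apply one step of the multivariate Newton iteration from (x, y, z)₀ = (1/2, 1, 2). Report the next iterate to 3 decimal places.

At (1/2, 1, 2): F = (-3.18294, -6.000, 6.250).
Jacobian J = [[-3, -2·cos(y) - 2, 0], [0, 2·y, -4·z], [-2·x - 1, 0, 5]].
At the point, J = [[-3.000, -3.08060, 0.000], [0.000, 2.000, -8.000], [-2.000, 0.000, 5.000]] (det J = -79.28967).
Solving J·Δ = −F gives Δ = (0.376, -1.399, -1.100).
Then the next iterate is (x, y, z)₁ = (0.876, -0.399, 0.900).

(0.876, -0.399, 0.900)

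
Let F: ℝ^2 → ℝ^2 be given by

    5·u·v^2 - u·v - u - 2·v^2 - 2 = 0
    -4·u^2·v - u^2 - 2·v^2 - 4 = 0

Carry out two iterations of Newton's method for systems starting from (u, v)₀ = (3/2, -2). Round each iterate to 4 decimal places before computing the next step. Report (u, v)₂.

At (3/2, -2): F = (21.5000, 3.7500).
Jacobian J = [[5·v^2 - v - 1, 10·u·v - u - 4·v], [-8·u·v - 2·u, -4·u^2 - 4·v]].
At the point, J = [[21.0000, -23.5000], [21.0000, -1.0000]] (det J = 472.5000).
Solving J·Δ = −F gives Δ = (-0.1410, 0.7889).
Then the next iterate is (u, v)₁ = (1.3590, -1.2111).
Round to (1.3590, -1.2111) and repeat: F = (5.320014, 0.166623), J = [[7.544916, -12.973449], [10.449079, -2.543124]].
Δ = (0.0977, 0.4669), so (u, v)₂ = (1.4567, -0.7442).

(1.4567, -0.7442)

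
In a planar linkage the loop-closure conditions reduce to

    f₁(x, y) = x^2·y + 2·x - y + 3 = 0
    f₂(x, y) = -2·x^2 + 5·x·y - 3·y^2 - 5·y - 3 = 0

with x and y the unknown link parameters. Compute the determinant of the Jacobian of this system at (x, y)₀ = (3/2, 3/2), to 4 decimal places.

J = [[2·x·y + 2, x^2 - 1], [-4·x + 5·y, 5·x - 6·y - 5]].
At the point, J = [[6.5000, 1.2500], [1.5000, -6.5000]].
det J = -44.1250.

-44.1250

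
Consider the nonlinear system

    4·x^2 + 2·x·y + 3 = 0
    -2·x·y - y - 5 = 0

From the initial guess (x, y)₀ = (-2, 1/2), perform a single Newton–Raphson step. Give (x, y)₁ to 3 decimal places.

At (-2, 1/2): F = (17.000, -3.500).
Jacobian J = [[8·x + 2·y, 2·x], [-2·y, -2·x - 1]].
At the point, J = [[-15.000, -4.000], [-1.000, 3.000]] (det J = -49.000).
Solving J·Δ = −F gives Δ = (0.755, 1.418).
Then the next iterate is (x, y)₁ = (-1.245, 1.918).

(-1.245, 1.918)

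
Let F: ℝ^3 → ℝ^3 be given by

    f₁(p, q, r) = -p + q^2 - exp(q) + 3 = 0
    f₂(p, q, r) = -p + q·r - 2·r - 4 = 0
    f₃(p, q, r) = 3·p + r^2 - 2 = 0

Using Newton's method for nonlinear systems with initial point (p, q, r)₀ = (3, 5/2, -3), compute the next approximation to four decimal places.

(-11.1093, 3.6384, -7.3880)

At (3, 5/2, -3): F = (-5.932494, -8.5000, 16.0000).
Jacobian J = [[-1, 2·q - exp(q), 0], [-1, r, q - 2], [3, 0, 2·r]].
At the point, J = [[-1.0000, -7.182494, 0.0000], [-1.0000, -3.0000, 0.5000], [3.0000, 0.0000, -6.0000]] (det J = 14.321223).
Solving J·Δ = −F gives Δ = (-14.1093, 1.1384, -4.3880).
Then the next iterate is (p, q, r)₁ = (-11.1093, 3.6384, -7.3880).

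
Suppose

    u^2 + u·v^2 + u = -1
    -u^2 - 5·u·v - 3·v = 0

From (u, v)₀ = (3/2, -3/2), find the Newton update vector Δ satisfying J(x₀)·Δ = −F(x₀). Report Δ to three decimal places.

At (3/2, -3/2): F = (8.125, 13.500).
Jacobian J = [[2·u + v^2 + 1, 2·u·v], [-2·u - 5·v, -5·u - 3]].
At the point, J = [[6.250, -4.500], [4.500, -10.500]] (det J = -45.375).
Solving J·Δ = −F gives Δ = (-0.541, 1.054).

(-0.541, 1.054)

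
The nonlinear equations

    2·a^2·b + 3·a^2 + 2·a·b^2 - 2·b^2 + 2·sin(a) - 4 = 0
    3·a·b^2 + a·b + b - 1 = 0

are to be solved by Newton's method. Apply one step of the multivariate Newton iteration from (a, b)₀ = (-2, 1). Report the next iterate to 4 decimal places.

At (-2, 1): F = (8.181405, -8.0000).
Jacobian J = [[4·a·b + 6·a + 2·b^2 + 2·cos(a), 2·a^2 + 4·a·b - 4·b], [3·b^2 + b, 6·a·b + a + 1]].
At the point, J = [[-18.832294, -4.0000], [4.0000, -13.0000]] (det J = 260.819818).
Solving J·Δ = −F gives Δ = (0.5305, -0.4522).
Then the next iterate is (a, b)₁ = (-1.4695, 0.5478).

(-1.4695, 0.5478)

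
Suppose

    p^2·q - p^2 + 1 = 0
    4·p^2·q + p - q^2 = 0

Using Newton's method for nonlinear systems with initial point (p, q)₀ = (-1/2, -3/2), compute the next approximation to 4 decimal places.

At (-1/2, -3/2): F = (0.3750, -4.2500).
Jacobian J = [[2·p·q - 2·p, p^2], [8·p·q + 1, 4·p^2 - 2·q]].
At the point, J = [[2.5000, 0.2500], [7.0000, 4.0000]] (det J = 8.2500).
Solving J·Δ = −F gives Δ = (-0.3106, 1.6061).
Then the next iterate is (p, q)₁ = (-0.8106, 0.1061).

(-0.8106, 0.1061)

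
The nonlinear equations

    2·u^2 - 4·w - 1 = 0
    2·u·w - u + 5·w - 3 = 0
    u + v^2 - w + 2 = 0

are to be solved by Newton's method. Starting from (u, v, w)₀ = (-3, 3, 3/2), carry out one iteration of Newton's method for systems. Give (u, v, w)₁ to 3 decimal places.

At (-3, 3, 3/2): F = (11.000, -1.500, 6.500).
Jacobian J = [[4·u, 0, -4], [2·w - 1, 0, 2·u + 5], [1, 2·v, -1]].
At the point, J = [[-12.000, 0.000, -4.000], [2.000, 0.000, -1.000], [1.000, 6.000, -1.000]] (det J = -120.000).
Solving J·Δ = −F gives Δ = (0.850, -1.192, 0.200).
Then the next iterate is (u, v, w)₁ = (-2.150, 1.808, 1.700).

(-2.150, 1.808, 1.700)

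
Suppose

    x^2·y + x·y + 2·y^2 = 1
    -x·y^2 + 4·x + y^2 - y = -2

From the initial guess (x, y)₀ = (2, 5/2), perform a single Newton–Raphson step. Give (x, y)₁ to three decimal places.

At (2, 5/2): F = (26.500, 1.250).
Jacobian J = [[2·x·y + y, x^2 + x + 4·y], [-y^2 + 4, -2·x·y + 2·y - 1]].
At the point, J = [[12.500, 16.000], [-2.250, -6.000]] (det J = -39.000).
Solving J·Δ = −F gives Δ = (-4.590, 1.929).
Then the next iterate is (x, y)₁ = (-2.590, 4.429).

(-2.590, 4.429)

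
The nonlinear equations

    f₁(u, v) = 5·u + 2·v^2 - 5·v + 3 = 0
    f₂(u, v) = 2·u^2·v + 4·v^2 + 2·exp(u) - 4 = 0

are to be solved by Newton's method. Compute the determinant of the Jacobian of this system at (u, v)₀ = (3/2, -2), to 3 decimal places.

-96.976

J = [[5, 4·v - 5], [4·u·v + 2·exp(u), 2·u^2 + 8·v]].
At the point, J = [[5.000, -13.000], [-3.03662, -11.500]].
det J = -96.976.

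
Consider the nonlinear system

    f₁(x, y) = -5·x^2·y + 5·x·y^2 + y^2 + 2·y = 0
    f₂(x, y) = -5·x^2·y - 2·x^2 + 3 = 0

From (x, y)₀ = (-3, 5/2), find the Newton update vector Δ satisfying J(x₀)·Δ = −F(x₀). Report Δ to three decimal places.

(1.115, -0.677)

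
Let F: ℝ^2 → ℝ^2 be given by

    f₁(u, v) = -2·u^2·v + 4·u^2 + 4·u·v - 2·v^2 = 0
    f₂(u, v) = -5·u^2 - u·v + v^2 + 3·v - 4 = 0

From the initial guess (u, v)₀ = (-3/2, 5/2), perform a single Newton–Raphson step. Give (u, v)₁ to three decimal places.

(-0.877, 1.444)

At (-3/2, 5/2): F = (-29.750, 2.250).
Jacobian J = [[-4·u·v + 8·u + 4·v, -2·u^2 + 4·u - 4·v], [-10·u - v, -u + 2·v + 3]].
At the point, J = [[13.000, -20.500], [12.500, 9.500]] (det J = 379.750).
Solving J·Δ = −F gives Δ = (0.623, -1.056).
Then the next iterate is (u, v)₁ = (-0.877, 1.444).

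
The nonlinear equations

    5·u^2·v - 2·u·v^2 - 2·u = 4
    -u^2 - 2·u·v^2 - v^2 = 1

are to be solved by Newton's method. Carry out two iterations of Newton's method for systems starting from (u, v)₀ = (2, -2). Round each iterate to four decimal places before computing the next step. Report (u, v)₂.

(0.6820, -0.6559)

At (2, -2): F = (-64.0000, -25.0000).
Jacobian J = [[10·u·v - 2·v^2 - 2, 5·u^2 - 4·u·v], [-2·u - 2·v^2, -4·u·v - 2·v]].
At the point, J = [[-50.0000, 36.0000], [-12.0000, 20.0000]] (det J = -568.0000).
Solving J·Δ = −F gives Δ = (-0.6690, 0.8486).
Then the next iterate is (u, v)₁ = (1.3310, -1.1514).
Round to (1.3310, -1.1514) and repeat: F = (-20.389949, -7.626355), J = [[-19.976578, 14.987859], [-5.313444, 8.432854]].
Δ = (-0.6490, 0.4955), so (u, v)₂ = (0.6820, -0.6559).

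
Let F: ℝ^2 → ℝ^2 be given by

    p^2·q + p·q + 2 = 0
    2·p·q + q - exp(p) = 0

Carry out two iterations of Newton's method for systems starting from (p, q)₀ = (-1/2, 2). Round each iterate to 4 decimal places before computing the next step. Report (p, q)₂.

At (-1/2, 2): F = (1.5000, -0.606531).
Jacobian J = [[2·p·q + q, p^2 + p], [2·q - exp(p), 2·p + 1]].
At the point, J = [[0.0000, -0.2500], [3.393469, 0.0000]] (det J = 0.848367).
Solving J·Δ = −F gives Δ = (0.1787, 6.0000).
Then the next iterate is (p, q)₁ = (-0.3213, 8.0000).
Round to (-0.3213, 8.0000) and repeat: F = (0.255470, 2.133994), J = [[2.8592, -0.218066], [15.274794, 0.3574]].
Δ = (-0.1279, -0.5053), so (p, q)₂ = (-0.4492, 7.4947).

(-0.4492, 7.4947)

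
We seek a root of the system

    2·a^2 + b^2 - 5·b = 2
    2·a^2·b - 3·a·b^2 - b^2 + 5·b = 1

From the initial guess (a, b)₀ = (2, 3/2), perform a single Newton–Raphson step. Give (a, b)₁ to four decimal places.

(1.9907, 1.8376)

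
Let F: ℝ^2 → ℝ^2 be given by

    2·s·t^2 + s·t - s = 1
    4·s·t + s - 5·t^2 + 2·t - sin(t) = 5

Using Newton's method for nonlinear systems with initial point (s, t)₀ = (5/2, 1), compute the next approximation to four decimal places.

(1.8304, 0.7871)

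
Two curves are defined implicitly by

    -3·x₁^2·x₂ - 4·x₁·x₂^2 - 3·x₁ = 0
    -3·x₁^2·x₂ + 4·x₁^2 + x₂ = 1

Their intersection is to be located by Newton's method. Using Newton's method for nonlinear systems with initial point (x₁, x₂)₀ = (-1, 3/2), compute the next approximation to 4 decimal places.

At (-1, 3/2): F = (7.5000, 0.0000).
Jacobian J = [[-6·x₁·x₂ - 4·x₂^2 - 3, -3·x₁^2 - 8·x₁·x₂], [-6·x₁·x₂ + 8·x₁, -3·x₁^2 + 1]].
At the point, J = [[-3.0000, 9.0000], [1.0000, -2.0000]] (det J = -3.0000).
Solving J·Δ = −F gives Δ = (-5.0000, -2.5000).
Then the next iterate is (x₁, x₂)₁ = (-6.0000, -1.0000).

(-6.0000, -1.0000)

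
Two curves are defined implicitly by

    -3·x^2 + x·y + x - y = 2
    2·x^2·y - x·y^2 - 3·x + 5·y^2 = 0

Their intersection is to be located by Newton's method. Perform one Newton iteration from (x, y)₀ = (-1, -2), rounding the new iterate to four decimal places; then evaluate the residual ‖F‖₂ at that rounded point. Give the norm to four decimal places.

At (-1, -2): F = (-2.0000, 23.0000).
Jacobian J = [[-6·x + y + 1, x - 1], [4·x·y - y^2 - 3, 2·x^2 - 2·x·y + 10·y]].
At the point, J = [[5.0000, -2.0000], [1.0000, -22.0000]] (det J = -108.0000).
Solving J·Δ = −F gives Δ = (0.8333, 1.0833).
Then the next iterate is (x, y)₁ = (-0.1667, -0.9167).
Re-evaluating at (-0.1667, -0.9167): F = (-1.180553, 4.790931), so ‖F‖₂ = 4.9342.

4.9342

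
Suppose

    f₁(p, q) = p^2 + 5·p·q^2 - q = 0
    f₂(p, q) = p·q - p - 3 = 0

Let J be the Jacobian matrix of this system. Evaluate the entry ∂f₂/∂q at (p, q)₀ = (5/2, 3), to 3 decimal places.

∂f₂/∂q = p.
At (5/2, 3) this is 2.500.

2.500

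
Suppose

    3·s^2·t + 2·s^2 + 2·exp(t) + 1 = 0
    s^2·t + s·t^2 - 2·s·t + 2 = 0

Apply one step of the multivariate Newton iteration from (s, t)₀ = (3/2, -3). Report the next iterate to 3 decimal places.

(1.370, -1.259)

At (3/2, -3): F = (-14.65043, 17.750).
Jacobian J = [[6·s·t + 4·s, 3·s^2 + 2·exp(t)], [2·s·t + t^2 - 2·t, s^2 + 2·s·t - 2·s]].
At the point, J = [[-21.000, 6.84957], [6.000, -9.750]] (det J = 163.65256).
Solving J·Δ = −F gives Δ = (-0.130, 1.741).
Then the next iterate is (s, t)₁ = (1.370, -1.259).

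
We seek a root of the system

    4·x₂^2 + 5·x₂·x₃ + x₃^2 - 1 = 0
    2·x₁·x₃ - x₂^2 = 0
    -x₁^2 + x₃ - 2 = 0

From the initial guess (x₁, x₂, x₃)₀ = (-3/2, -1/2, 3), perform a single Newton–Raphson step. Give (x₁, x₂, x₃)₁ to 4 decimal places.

(-0.6517, -0.2244, 1.7051)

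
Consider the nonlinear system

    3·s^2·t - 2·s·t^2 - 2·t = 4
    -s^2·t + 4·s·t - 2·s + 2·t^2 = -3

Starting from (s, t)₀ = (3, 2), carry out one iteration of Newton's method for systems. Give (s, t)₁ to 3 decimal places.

At (3, 2): F = (22.000, 11.000).
Jacobian J = [[6·s·t - 2·t^2, 3·s^2 - 4·s·t - 2], [-2·s·t + 4·t - 2, -s^2 + 4·s + 4·t]].
At the point, J = [[28.000, 1.000], [-6.000, 11.000]] (det J = 314.000).
Solving J·Δ = −F gives Δ = (-0.736, -1.401).
Then the next iterate is (s, t)₁ = (2.264, 0.599).

(2.264, 0.599)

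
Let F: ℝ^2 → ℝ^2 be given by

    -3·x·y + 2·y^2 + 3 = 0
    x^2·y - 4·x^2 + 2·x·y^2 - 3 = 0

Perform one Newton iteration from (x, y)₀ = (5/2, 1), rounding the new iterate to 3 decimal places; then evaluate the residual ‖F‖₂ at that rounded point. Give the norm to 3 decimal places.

4.849

At (5/2, 1): F = (-2.500, -16.750).
Jacobian J = [[-3·y, -3·x + 4·y], [2·x·y - 8·x + 2·y^2, x^2 + 4·x·y]].
At the point, J = [[-3.000, -3.500], [-13.000, 16.250]] (det J = -94.250).
Solving J·Δ = −F gives Δ = (-1.053, 0.188).
Then the next iterate is (x, y)₁ = (1.447, 1.188).
Re-evaluating at (1.447, 1.188): F = (0.66558, -4.80336), so ‖F‖₂ = 4.849.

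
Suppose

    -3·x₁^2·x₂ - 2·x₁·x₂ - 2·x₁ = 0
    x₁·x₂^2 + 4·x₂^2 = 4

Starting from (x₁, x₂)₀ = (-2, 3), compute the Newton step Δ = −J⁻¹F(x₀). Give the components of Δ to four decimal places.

(0.3137, -1.4020)

At (-2, 3): F = (-20.0000, 14.0000).
Jacobian J = [[-6·x₁·x₂ - 2·x₂ - 2, -3·x₁^2 - 2·x₁], [x₂^2, 2·x₁·x₂ + 8·x₂]].
At the point, J = [[28.0000, -8.0000], [9.0000, 12.0000]] (det J = 408.0000).
Solving J·Δ = −F gives Δ = (0.3137, -1.4020).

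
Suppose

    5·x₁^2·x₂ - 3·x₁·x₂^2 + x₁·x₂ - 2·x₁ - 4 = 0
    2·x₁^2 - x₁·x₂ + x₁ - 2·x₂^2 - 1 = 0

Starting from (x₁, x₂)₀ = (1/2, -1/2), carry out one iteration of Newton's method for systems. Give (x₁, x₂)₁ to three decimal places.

At (1/2, -1/2): F = (-6.250, -0.250).
Jacobian J = [[10·x₁·x₂ - 3·x₂^2 + x₂ - 2, 5·x₁^2 - 6·x₁·x₂ + x₁], [4·x₁ - x₂ + 1, -x₁ - 4·x₂]].
At the point, J = [[-5.750, 3.250], [3.500, 1.500]] (det J = -20.000).
Solving J·Δ = −F gives Δ = (-0.428, 1.166).
Then the next iterate is (x₁, x₂)₁ = (0.072, 0.666).

(0.072, 0.666)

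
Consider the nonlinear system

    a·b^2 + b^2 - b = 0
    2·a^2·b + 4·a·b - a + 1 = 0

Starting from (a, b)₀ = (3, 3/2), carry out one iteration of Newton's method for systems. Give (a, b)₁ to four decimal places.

At (3, 3/2): F = (7.5000, 43.0000).
Jacobian J = [[b^2, 2·a·b + 2·b - 1], [4·a·b + 4·b - 1, 2·a^2 + 4·a]].
At the point, J = [[2.2500, 11.0000], [23.0000, 30.0000]] (det J = -185.5000).
Solving J·Δ = −F gives Δ = (-1.3369, -0.4084).
Then the next iterate is (a, b)₁ = (1.6631, 1.0916).

(1.6631, 1.0916)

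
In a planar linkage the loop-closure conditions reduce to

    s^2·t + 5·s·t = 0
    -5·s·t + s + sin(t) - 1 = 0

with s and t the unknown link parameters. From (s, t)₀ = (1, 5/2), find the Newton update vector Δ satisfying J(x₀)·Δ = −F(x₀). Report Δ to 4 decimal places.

At (1, 5/2): F = (15.0000, -11.901528).
Jacobian J = [[2·s·t + 5·t, s^2 + 5·s], [-5·t + 1, -5·s + cos(t)]].
At the point, J = [[17.5000, 6.0000], [-11.5000, -5.801144]] (det J = -32.520013).
Solving J·Δ = −F gives Δ = (-0.4800, -1.1001).

(-0.4800, -1.1001)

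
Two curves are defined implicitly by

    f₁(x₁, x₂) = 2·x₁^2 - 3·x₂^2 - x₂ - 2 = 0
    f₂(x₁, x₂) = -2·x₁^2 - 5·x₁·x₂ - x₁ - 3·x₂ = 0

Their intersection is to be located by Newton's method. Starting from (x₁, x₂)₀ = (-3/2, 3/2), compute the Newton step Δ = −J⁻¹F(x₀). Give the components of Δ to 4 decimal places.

At (-3/2, 3/2): F = (-5.7500, 3.7500).
Jacobian J = [[4·x₁, -6·x₂ - 1], [-4·x₁ - 5·x₂ - 1, -5·x₁ - 3]].
At the point, J = [[-6.0000, -10.0000], [-2.5000, 4.5000]] (det J = -52.0000).
Solving J·Δ = −F gives Δ = (0.2236, -0.7091).

(0.2236, -0.7091)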